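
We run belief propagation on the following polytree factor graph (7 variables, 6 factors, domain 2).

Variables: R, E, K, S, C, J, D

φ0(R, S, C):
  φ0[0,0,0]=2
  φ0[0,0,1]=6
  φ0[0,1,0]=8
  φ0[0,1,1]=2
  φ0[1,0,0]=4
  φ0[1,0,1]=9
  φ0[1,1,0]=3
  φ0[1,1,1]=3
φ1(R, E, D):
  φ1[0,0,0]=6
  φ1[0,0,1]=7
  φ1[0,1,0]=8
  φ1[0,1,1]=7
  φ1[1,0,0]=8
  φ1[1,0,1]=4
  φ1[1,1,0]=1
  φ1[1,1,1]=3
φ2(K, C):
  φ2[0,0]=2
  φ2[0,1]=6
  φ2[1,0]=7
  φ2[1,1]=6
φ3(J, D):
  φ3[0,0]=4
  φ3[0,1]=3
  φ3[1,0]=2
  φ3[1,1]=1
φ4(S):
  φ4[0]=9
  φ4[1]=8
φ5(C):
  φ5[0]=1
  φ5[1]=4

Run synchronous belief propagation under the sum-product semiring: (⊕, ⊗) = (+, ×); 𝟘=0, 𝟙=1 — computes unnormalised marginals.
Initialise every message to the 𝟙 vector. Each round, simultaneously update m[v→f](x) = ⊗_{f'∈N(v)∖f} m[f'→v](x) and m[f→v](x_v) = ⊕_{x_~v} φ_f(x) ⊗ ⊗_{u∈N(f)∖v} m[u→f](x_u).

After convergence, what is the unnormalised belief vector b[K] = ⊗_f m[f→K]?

b[K] = [474640, 556640]

init: all messages = 𝟙 over 2 values
r1 m[φ0→R] = [18, 19]
r1 m[φ0→S] = [21, 16]
r1 m[φ0→C] = [17, 20]
r1 m[φ1→R] = [28, 16]
r1 m[φ1→E] = [25, 19]
r1 m[φ1→D] = [23, 21]
r1 m[φ2→K] = [8, 13]
r1 m[φ2→C] = [9, 12]
r1 m[φ3→J] = [7, 3]
r1 m[φ3→D] = [6, 4]
r1 m[φ4→S] = [9, 8]
r1 m[φ5→C] = [1, 4]
r1 m[R→φ0] = [1, 1]
r1 m[R→φ1] = [1, 1]
r1 m[E→φ1] = [1, 1]
r1 m[K→φ2] = [1, 1]
r1 m[S→φ0] = [1, 1]
r1 m[S→φ4] = [1, 1]
r1 m[C→φ0] = [1, 1]
r1 m[C→φ2] = [1, 1]
r1 m[C→φ5] = [1, 1]
r1 m[J→φ3] = [1, 1]
r1 m[D→φ1] = [1, 1]
r1 m[D→φ3] = [1, 1]
r2 m[φ0→R] = [18, 19]
r2 m[φ0→S] = [21, 16]
r2 m[φ0→C] = [17, 20]
r2 m[φ1→R] = [28, 16]
r2 m[φ1→E] = [25, 19]
r2 m[φ1→D] = [23, 21]
r2 m[φ2→K] = [8, 13]
r2 m[φ2→C] = [9, 12]
r2 m[φ3→J] = [7, 3]
r2 m[φ3→D] = [6, 4]
r2 m[φ4→S] = [9, 8]
r2 m[φ5→C] = [1, 4]
r2 m[R→φ0] = [28, 16]
r2 m[R→φ1] = [18, 19]
r2 m[E→φ1] = [1, 1]
r2 m[K→φ2] = [1, 1]
r2 m[S→φ0] = [9, 8]
r2 m[S→φ4] = [21, 16]
r2 m[C→φ0] = [9, 48]
r2 m[C→φ2] = [17, 80]
r2 m[C→φ5] = [153, 240]
r2 m[J→φ3] = [1, 1]
r2 m[D→φ1] = [6, 4]
r2 m[D→φ3] = [23, 21]
r3 m[φ0→R] = [4098, 5580]
r3 m[φ0→S] = [16056, 7440]
r3 m[φ0→C] = [3256, 3640]
r3 m[φ1→R] = [140, 82]
r3 m[φ1→E] = [2368, 1710]
r3 m[φ1→D] = [423, 385]
r3 m[φ2→K] = [514, 599]
r3 m[φ2→C] = [9, 12]
r3 m[φ3→J] = [155, 67]
r3 m[φ3→D] = [6, 4]
r3 m[φ4→S] = [9, 8]
r3 m[φ5→C] = [1, 4]
r3 m[R→φ0] = [28, 16]
r3 m[R→φ1] = [18, 19]
r3 m[E→φ1] = [1, 1]
r3 m[K→φ2] = [1, 1]
r3 m[S→φ0] = [9, 8]
r3 m[S→φ4] = [21, 16]
r3 m[C→φ0] = [9, 48]
r3 m[C→φ2] = [17, 80]
r3 m[C→φ5] = [153, 240]
r3 m[J→φ3] = [1, 1]
r3 m[D→φ1] = [6, 4]
r3 m[D→φ3] = [23, 21]
r4 m[φ0→R] = [4098, 5580]
r4 m[φ0→S] = [16056, 7440]
r4 m[φ0→C] = [3256, 3640]
r4 m[φ1→R] = [140, 82]
r4 m[φ1→E] = [2368, 1710]
r4 m[φ1→D] = [423, 385]
r4 m[φ2→K] = [514, 599]
r4 m[φ2→C] = [9, 12]
r4 m[φ3→J] = [155, 67]
r4 m[φ3→D] = [6, 4]
r4 m[φ4→S] = [9, 8]
r4 m[φ5→C] = [1, 4]
r4 m[R→φ0] = [140, 82]
r4 m[R→φ1] = [4098, 5580]
r4 m[E→φ1] = [1, 1]
r4 m[K→φ2] = [1, 1]
r4 m[S→φ0] = [9, 8]
r4 m[S→φ4] = [16056, 7440]
r4 m[C→φ0] = [9, 48]
r4 m[C→φ2] = [3256, 14560]
r4 m[C→φ5] = [29304, 43680]
r4 m[J→φ3] = [1, 1]
r4 m[D→φ1] = [6, 4]
r4 m[D→φ3] = [423, 385]
r5 m[φ0→R] = [4098, 5580]
r5 m[φ0→S] = [81216, 37542]
r5 m[φ0→C] = [16400, 18410]
r5 m[φ1→R] = [140, 82]
r5 m[φ1→E] = [619392, 411888]
r5 m[φ1→D] = [107592, 96432]
r5 m[φ2→K] = [93872, 110152]
r5 m[φ2→C] = [9, 12]
r5 m[φ3→J] = [2847, 1231]
r5 m[φ3→D] = [6, 4]
r5 m[φ4→S] = [9, 8]
r5 m[φ5→C] = [1, 4]
r5 m[R→φ0] = [140, 82]
r5 m[R→φ1] = [4098, 5580]
r5 m[E→φ1] = [1, 1]
r5 m[K→φ2] = [1, 1]
r5 m[S→φ0] = [9, 8]
r5 m[S→φ4] = [16056, 7440]
r5 m[C→φ0] = [9, 48]
r5 m[C→φ2] = [3256, 14560]
r5 m[C→φ5] = [29304, 43680]
r5 m[J→φ3] = [1, 1]
r5 m[D→φ1] = [6, 4]
r5 m[D→φ3] = [423, 385]
r6 m[φ0→R] = [4098, 5580]
r6 m[φ0→S] = [81216, 37542]
r6 m[φ0→C] = [16400, 18410]
r6 m[φ1→R] = [140, 82]
r6 m[φ1→E] = [619392, 411888]
r6 m[φ1→D] = [107592, 96432]
r6 m[φ2→K] = [93872, 110152]
r6 m[φ2→C] = [9, 12]
r6 m[φ3→J] = [2847, 1231]
r6 m[φ3→D] = [6, 4]
r6 m[φ4→S] = [9, 8]
r6 m[φ5→C] = [1, 4]
r6 m[R→φ0] = [140, 82]
r6 m[R→φ1] = [4098, 5580]
r6 m[E→φ1] = [1, 1]
r6 m[K→φ2] = [1, 1]
r6 m[S→φ0] = [9, 8]
r6 m[S→φ4] = [81216, 37542]
r6 m[C→φ0] = [9, 48]
r6 m[C→φ2] = [16400, 73640]
r6 m[C→φ5] = [147600, 220920]
r6 m[J→φ3] = [1, 1]
r6 m[D→φ1] = [6, 4]
r6 m[D→φ3] = [107592, 96432]
r7 m[φ0→R] = [4098, 5580]
r7 m[φ0→S] = [81216, 37542]
r7 m[φ0→C] = [16400, 18410]
r7 m[φ1→R] = [140, 82]
r7 m[φ1→E] = [619392, 411888]
r7 m[φ1→D] = [107592, 96432]
r7 m[φ2→K] = [474640, 556640]
r7 m[φ2→C] = [9, 12]
r7 m[φ3→J] = [719664, 311616]
r7 m[φ3→D] = [6, 4]
r7 m[φ4→S] = [9, 8]
r7 m[φ5→C] = [1, 4]
r7 m[R→φ0] = [140, 82]
r7 m[R→φ1] = [4098, 5580]
r7 m[E→φ1] = [1, 1]
r7 m[K→φ2] = [1, 1]
r7 m[S→φ0] = [9, 8]
r7 m[S→φ4] = [81216, 37542]
r7 m[C→φ0] = [9, 48]
r7 m[C→φ2] = [16400, 73640]
r7 m[C→φ5] = [147600, 220920]
r7 m[J→φ3] = [1, 1]
r7 m[D→φ1] = [6, 4]
r7 m[D→φ3] = [107592, 96432]
r8 m[φ0→R] = [4098, 5580]
r8 m[φ0→S] = [81216, 37542]
r8 m[φ0→C] = [16400, 18410]
r8 m[φ1→R] = [140, 82]
r8 m[φ1→E] = [619392, 411888]
r8 m[φ1→D] = [107592, 96432]
r8 m[φ2→K] = [474640, 556640]
r8 m[φ2→C] = [9, 12]
r8 m[φ3→J] = [719664, 311616]
r8 m[φ3→D] = [6, 4]
r8 m[φ4→S] = [9, 8]
r8 m[φ5→C] = [1, 4]
r8 m[R→φ0] = [140, 82]
r8 m[R→φ1] = [4098, 5580]
r8 m[E→φ1] = [1, 1]
r8 m[K→φ2] = [1, 1]
r8 m[S→φ0] = [9, 8]
r8 m[S→φ4] = [81216, 37542]
r8 m[C→φ0] = [9, 48]
r8 m[C→φ2] = [16400, 73640]
r8 m[C→φ5] = [147600, 220920]
r8 m[J→φ3] = [1, 1]
r8 m[D→φ1] = [6, 4]
r8 m[D→φ3] = [107592, 96432]
fixed point reached at round 8
b[K] = ⊗ incoming = [474640, 556640]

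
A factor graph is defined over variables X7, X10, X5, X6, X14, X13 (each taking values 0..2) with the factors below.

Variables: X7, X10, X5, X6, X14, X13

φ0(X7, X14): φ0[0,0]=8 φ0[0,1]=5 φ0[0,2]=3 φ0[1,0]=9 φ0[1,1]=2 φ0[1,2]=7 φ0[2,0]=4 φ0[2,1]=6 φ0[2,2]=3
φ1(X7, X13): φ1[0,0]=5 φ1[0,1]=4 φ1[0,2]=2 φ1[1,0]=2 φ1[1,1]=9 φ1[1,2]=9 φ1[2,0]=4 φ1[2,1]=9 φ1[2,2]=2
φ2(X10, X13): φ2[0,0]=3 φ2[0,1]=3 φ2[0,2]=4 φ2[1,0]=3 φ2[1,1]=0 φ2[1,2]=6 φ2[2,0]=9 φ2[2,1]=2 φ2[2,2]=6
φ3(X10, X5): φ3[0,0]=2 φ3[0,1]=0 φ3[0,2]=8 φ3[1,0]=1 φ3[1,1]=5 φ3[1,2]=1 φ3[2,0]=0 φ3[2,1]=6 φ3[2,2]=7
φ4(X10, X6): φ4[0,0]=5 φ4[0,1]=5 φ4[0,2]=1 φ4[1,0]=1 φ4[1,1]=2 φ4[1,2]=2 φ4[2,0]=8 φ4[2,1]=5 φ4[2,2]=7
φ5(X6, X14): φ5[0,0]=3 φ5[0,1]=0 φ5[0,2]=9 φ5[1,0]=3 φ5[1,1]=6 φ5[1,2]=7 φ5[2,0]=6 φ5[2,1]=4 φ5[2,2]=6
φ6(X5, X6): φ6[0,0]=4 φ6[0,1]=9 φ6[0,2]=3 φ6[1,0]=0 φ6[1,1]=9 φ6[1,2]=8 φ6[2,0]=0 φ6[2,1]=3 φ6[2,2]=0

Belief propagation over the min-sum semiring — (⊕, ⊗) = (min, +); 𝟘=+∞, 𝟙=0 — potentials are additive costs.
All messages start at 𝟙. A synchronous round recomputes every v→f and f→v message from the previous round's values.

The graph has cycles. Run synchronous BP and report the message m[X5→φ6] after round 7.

init: all messages = 𝟙 over 3 values
r1 m[φ0→X7] = [3, 2, 3]
r1 m[φ0→X14] = [4, 2, 3]
r1 m[φ1→X7] = [2, 2, 2]
r1 m[φ1→X13] = [2, 4, 2]
r1 m[φ2→X10] = [3, 0, 2]
r1 m[φ2→X13] = [3, 0, 4]
r1 m[φ3→X10] = [0, 1, 0]
r1 m[φ3→X5] = [0, 0, 1]
r1 m[φ4→X10] = [1, 1, 5]
r1 m[φ4→X6] = [1, 2, 1]
r1 m[φ5→X6] = [0, 3, 4]
r1 m[φ5→X14] = [3, 0, 6]
r1 m[φ6→X5] = [3, 0, 0]
r1 m[φ6→X6] = [0, 3, 0]
r1 m[X7→φ0] = [0, 0, 0]
r1 m[X7→φ1] = [0, 0, 0]
r1 m[X10→φ2] = [0, 0, 0]
r1 m[X10→φ3] = [0, 0, 0]
r1 m[X10→φ4] = [0, 0, 0]
r1 m[X5→φ3] = [0, 0, 0]
r1 m[X5→φ6] = [0, 0, 0]
r1 m[X6→φ4] = [0, 0, 0]
r1 m[X6→φ5] = [0, 0, 0]
r1 m[X6→φ6] = [0, 0, 0]
r1 m[X14→φ0] = [0, 0, 0]
r1 m[X14→φ5] = [0, 0, 0]
r1 m[X13→φ1] = [0, 0, 0]
r1 m[X13→φ2] = [0, 0, 0]
r2 m[φ0→X7] = [3, 2, 3]
r2 m[φ0→X14] = [4, 2, 3]
r2 m[φ1→X7] = [2, 2, 2]
r2 m[φ1→X13] = [2, 4, 2]
r2 m[φ2→X10] = [3, 0, 2]
r2 m[φ2→X13] = [3, 0, 4]
r2 m[φ3→X10] = [0, 1, 0]
r2 m[φ3→X5] = [0, 0, 1]
r2 m[φ4→X10] = [1, 1, 5]
r2 m[φ4→X6] = [1, 2, 1]
r2 m[φ5→X6] = [0, 3, 4]
r2 m[φ5→X14] = [3, 0, 6]
r2 m[φ6→X5] = [3, 0, 0]
r2 m[φ6→X6] = [0, 3, 0]
r2 m[X7→φ0] = [2, 2, 2]
r2 m[X7→φ1] = [3, 2, 3]
r2 m[X10→φ2] = [1, 2, 5]
r2 m[X10→φ3] = [4, 1, 7]
r2 m[X10→φ4] = [3, 1, 2]
r2 m[X5→φ3] = [3, 0, 0]
r2 m[X5→φ6] = [0, 0, 1]
r2 m[X6→φ4] = [0, 6, 4]
r2 m[X6→φ5] = [1, 5, 1]
r2 m[X6→φ6] = [1, 5, 5]
r2 m[X14→φ0] = [3, 0, 6]
r2 m[X14→φ5] = [4, 2, 3]
r2 m[X13→φ1] = [3, 0, 4]
r2 m[X13→φ2] = [2, 4, 2]
r3 m[φ0→X7] = [5, 2, 6]
r3 m[φ0→X14] = [6, 4, 5]
r3 m[φ1→X7] = [4, 5, 6]
r3 m[φ1→X13] = [4, 7, 5]
r3 m[φ2→X10] = [5, 4, 6]
r3 m[φ2→X13] = [4, 2, 5]
r3 m[φ3→X10] = [0, 1, 3]
r3 m[φ3→X5] = [2, 4, 2]
r3 m[φ4→X10] = [5, 1, 8]
r3 m[φ4→X6] = [2, 3, 3]
r3 m[φ5→X6] = [2, 7, 6]
r3 m[φ5→X14] = [4, 1, 7]
r3 m[φ6→X5] = [5, 1, 1]
r3 m[φ6→X6] = [0, 4, 1]
r3 m[X7→φ0] = [2, 2, 2]
r3 m[X7→φ1] = [3, 2, 3]
r3 m[X10→φ2] = [1, 2, 5]
r3 m[X10→φ3] = [4, 1, 7]
r3 m[X10→φ4] = [3, 1, 2]
r3 m[X5→φ3] = [3, 0, 0]
r3 m[X5→φ6] = [0, 0, 1]
r3 m[X6→φ4] = [0, 6, 4]
r3 m[X6→φ5] = [1, 5, 1]
r3 m[X6→φ6] = [1, 5, 5]
r3 m[X14→φ0] = [3, 0, 6]
r3 m[X14→φ5] = [4, 2, 3]
r3 m[X13→φ1] = [3, 0, 4]
r3 m[X13→φ2] = [2, 4, 2]
r4 m[φ0→X7] = [5, 2, 6]
r4 m[φ0→X14] = [6, 4, 5]
r4 m[φ1→X7] = [4, 5, 6]
r4 m[φ1→X13] = [4, 7, 5]
r4 m[φ2→X10] = [5, 4, 6]
r4 m[φ2→X13] = [4, 2, 5]
r4 m[φ3→X10] = [0, 1, 3]
r4 m[φ3→X5] = [2, 4, 2]
r4 m[φ4→X10] = [5, 1, 8]
r4 m[φ4→X6] = [2, 3, 3]
r4 m[φ5→X6] = [2, 7, 6]
r4 m[φ5→X14] = [4, 1, 7]
r4 m[φ6→X5] = [5, 1, 1]
r4 m[φ6→X6] = [0, 4, 1]
r4 m[X7→φ0] = [4, 5, 6]
r4 m[X7→φ1] = [5, 2, 6]
r4 m[X10→φ2] = [5, 2, 11]
r4 m[X10→φ3] = [10, 5, 14]
r4 m[X10→φ4] = [5, 5, 9]
r4 m[X5→φ3] = [5, 1, 1]
r4 m[X5→φ6] = [2, 4, 2]
r4 m[X6→φ4] = [2, 11, 7]
r4 m[X6→φ5] = [2, 7, 4]
r4 m[X6→φ6] = [4, 10, 9]
r4 m[X14→φ0] = [4, 1, 7]
r4 m[X14→φ5] = [6, 4, 5]
r4 m[X13→φ1] = [4, 2, 5]
r4 m[X13→φ2] = [4, 7, 5]
r5 m[φ0→X7] = [6, 3, 7]
r5 m[φ0→X14] = [10, 7, 7]
r5 m[φ1→X7] = [6, 6, 7]
r5 m[φ1→X13] = [4, 9, 7]
r5 m[φ2→X10] = [7, 7, 9]
r5 m[φ2→X13] = [5, 2, 8]
r5 m[φ3→X10] = [1, 2, 5]
r5 m[φ3→X5] = [6, 10, 6]
r5 m[φ4→X10] = [7, 3, 10]
r5 m[φ4→X6] = [6, 7, 6]
r5 m[φ5→X6] = [4, 9, 8]
r5 m[φ5→X14] = [5, 2, 10]
r5 m[φ6→X5] = [8, 4, 4]
r5 m[φ6→X6] = [2, 5, 2]
r5 m[X7→φ0] = [4, 5, 6]
r5 m[X7→φ1] = [5, 2, 6]
r5 m[X10→φ2] = [5, 2, 11]
r5 m[X10→φ3] = [10, 5, 14]
r5 m[X10→φ4] = [5, 5, 9]
r5 m[X5→φ3] = [5, 1, 1]
r5 m[X5→φ6] = [2, 4, 2]
r5 m[X6→φ4] = [2, 11, 7]
r5 m[X6→φ5] = [2, 7, 4]
r5 m[X6→φ6] = [4, 10, 9]
r5 m[X14→φ0] = [4, 1, 7]
r5 m[X14→φ5] = [6, 4, 5]
r5 m[X13→φ1] = [4, 2, 5]
r5 m[X13→φ2] = [4, 7, 5]
r6 m[φ0→X7] = [6, 3, 7]
r6 m[φ0→X14] = [10, 7, 7]
r6 m[φ1→X7] = [6, 6, 7]
r6 m[φ1→X13] = [4, 9, 7]
r6 m[φ2→X10] = [7, 7, 9]
r6 m[φ2→X13] = [5, 2, 8]
r6 m[φ3→X10] = [1, 2, 5]
r6 m[φ3→X5] = [6, 10, 6]
r6 m[φ4→X10] = [7, 3, 10]
r6 m[φ4→X6] = [6, 7, 6]
r6 m[φ5→X6] = [4, 9, 8]
r6 m[φ5→X14] = [5, 2, 10]
r6 m[φ6→X5] = [8, 4, 4]
r6 m[φ6→X6] = [2, 5, 2]
r6 m[X7→φ0] = [6, 6, 7]
r6 m[X7→φ1] = [6, 3, 7]
r6 m[X10→φ2] = [8, 5, 15]
r6 m[X10→φ3] = [14, 10, 19]
r6 m[X10→φ4] = [8, 9, 14]
r6 m[X5→φ3] = [8, 4, 4]
r6 m[X5→φ6] = [6, 10, 6]
r6 m[X6→φ4] = [6, 14, 10]
r6 m[X6→φ5] = [8, 12, 8]
r6 m[X6→φ6] = [10, 16, 14]
r6 m[X14→φ0] = [5, 2, 10]
r6 m[X14→φ5] = [10, 7, 7]
r6 m[X13→φ1] = [5, 2, 8]
r6 m[X13→φ2] = [4, 9, 7]
r7 m[φ0→X7] = [7, 4, 8]
r7 m[φ0→X14] = [11, 8, 9]
r7 m[φ1→X7] = [6, 7, 9]
r7 m[φ1→X13] = [5, 10, 8]
r7 m[φ2→X10] = [7, 7, 11]
r7 m[φ2→X13] = [8, 5, 11]
r7 m[φ3→X10] = [4, 5, 8]
r7 m[φ3→X5] = [11, 14, 11]
r7 m[φ4→X10] = [11, 7, 14]
r7 m[φ4→X6] = [10, 11, 9]
r7 m[φ5→X6] = [7, 13, 11]
r7 m[φ5→X14] = [11, 8, 14]
r7 m[φ6→X5] = [14, 10, 10]
r7 m[φ6→X6] = [6, 9, 6]
r7 m[X7→φ0] = [6, 6, 7]
r7 m[X7→φ1] = [6, 3, 7]
r7 m[X10→φ2] = [8, 5, 15]
r7 m[X10→φ3] = [14, 10, 19]
r7 m[X10→φ4] = [8, 9, 14]
r7 m[X5→φ3] = [8, 4, 4]
r7 m[X5→φ6] = [6, 10, 6]
r7 m[X6→φ4] = [6, 14, 10]
r7 m[X6→φ5] = [8, 12, 8]
r7 m[X6→φ6] = [10, 16, 14]
r7 m[X14→φ0] = [5, 2, 10]
r7 m[X14→φ5] = [10, 7, 7]
r7 m[X13→φ1] = [5, 2, 8]
r7 m[X13→φ2] = [4, 9, 7]

message @ round 7 = [6, 10, 6]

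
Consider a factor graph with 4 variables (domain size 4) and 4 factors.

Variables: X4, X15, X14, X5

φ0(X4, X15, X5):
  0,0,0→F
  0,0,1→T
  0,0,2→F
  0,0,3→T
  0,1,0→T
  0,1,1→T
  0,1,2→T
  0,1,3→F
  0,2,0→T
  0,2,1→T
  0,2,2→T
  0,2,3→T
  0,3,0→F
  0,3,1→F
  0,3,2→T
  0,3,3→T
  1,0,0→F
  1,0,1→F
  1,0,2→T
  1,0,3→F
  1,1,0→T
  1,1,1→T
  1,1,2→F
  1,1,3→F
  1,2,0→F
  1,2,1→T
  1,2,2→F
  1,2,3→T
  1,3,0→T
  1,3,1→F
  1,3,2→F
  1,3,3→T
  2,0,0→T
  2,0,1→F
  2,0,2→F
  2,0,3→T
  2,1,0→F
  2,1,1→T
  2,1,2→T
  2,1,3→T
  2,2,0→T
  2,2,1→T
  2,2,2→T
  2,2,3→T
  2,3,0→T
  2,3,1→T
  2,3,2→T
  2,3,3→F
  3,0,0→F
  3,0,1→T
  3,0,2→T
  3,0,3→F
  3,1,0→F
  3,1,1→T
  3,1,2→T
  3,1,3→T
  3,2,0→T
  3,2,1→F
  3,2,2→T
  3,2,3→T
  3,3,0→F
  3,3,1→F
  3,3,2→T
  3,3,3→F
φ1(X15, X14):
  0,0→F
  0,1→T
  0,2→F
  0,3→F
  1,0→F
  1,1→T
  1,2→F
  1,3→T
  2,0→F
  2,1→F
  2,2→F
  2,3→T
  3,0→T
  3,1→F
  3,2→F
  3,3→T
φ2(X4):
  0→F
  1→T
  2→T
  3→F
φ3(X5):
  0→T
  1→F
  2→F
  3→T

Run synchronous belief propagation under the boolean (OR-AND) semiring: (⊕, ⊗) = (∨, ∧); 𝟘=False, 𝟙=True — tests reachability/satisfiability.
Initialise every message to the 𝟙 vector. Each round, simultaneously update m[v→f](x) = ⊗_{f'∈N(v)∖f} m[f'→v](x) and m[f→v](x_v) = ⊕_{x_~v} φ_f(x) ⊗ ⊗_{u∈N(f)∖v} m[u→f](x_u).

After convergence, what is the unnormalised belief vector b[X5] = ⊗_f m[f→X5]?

init: all messages = 𝟙 over 4 values
r1 m[φ0→X4] = [T, T, T, T]
r1 m[φ0→X15] = [T, T, T, T]
r1 m[φ0→X5] = [T, T, T, T]
r1 m[φ1→X15] = [T, T, T, T]
r1 m[φ1→X14] = [T, T, F, T]
r1 m[φ2→X4] = [F, T, T, F]
r1 m[φ3→X5] = [T, F, F, T]
r1 m[X4→φ0] = [T, T, T, T]
r1 m[X4→φ2] = [T, T, T, T]
r1 m[X15→φ0] = [T, T, T, T]
r1 m[X15→φ1] = [T, T, T, T]
r1 m[X14→φ1] = [T, T, T, T]
r1 m[X5→φ0] = [T, T, T, T]
r1 m[X5→φ3] = [T, T, T, T]
r2 m[φ0→X4] = [T, T, T, T]
r2 m[φ0→X15] = [T, T, T, T]
r2 m[φ0→X5] = [T, T, T, T]
r2 m[φ1→X15] = [T, T, T, T]
r2 m[φ1→X14] = [T, T, F, T]
r2 m[φ2→X4] = [F, T, T, F]
r2 m[φ3→X5] = [T, F, F, T]
r2 m[X4→φ0] = [F, T, T, F]
r2 m[X4→φ2] = [T, T, T, T]
r2 m[X15→φ0] = [T, T, T, T]
r2 m[X15→φ1] = [T, T, T, T]
r2 m[X14→φ1] = [T, T, T, T]
r2 m[X5→φ0] = [T, F, F, T]
r2 m[X5→φ3] = [T, T, T, T]
r3 m[φ0→X4] = [T, T, T, T]
r3 m[φ0→X15] = [T, T, T, T]
r3 m[φ0→X5] = [T, T, T, T]
r3 m[φ1→X15] = [T, T, T, T]
r3 m[φ1→X14] = [T, T, F, T]
r3 m[φ2→X4] = [F, T, T, F]
r3 m[φ3→X5] = [T, F, F, T]
r3 m[X4→φ0] = [F, T, T, F]
r3 m[X4→φ2] = [T, T, T, T]
r3 m[X15→φ0] = [T, T, T, T]
r3 m[X15→φ1] = [T, T, T, T]
r3 m[X14→φ1] = [T, T, T, T]
r3 m[X5→φ0] = [T, F, F, T]
r3 m[X5→φ3] = [T, T, T, T]
fixed point reached at round 3
b[X5] = ⊗ incoming = [T, F, F, T]

b[X5] = [T, F, F, T]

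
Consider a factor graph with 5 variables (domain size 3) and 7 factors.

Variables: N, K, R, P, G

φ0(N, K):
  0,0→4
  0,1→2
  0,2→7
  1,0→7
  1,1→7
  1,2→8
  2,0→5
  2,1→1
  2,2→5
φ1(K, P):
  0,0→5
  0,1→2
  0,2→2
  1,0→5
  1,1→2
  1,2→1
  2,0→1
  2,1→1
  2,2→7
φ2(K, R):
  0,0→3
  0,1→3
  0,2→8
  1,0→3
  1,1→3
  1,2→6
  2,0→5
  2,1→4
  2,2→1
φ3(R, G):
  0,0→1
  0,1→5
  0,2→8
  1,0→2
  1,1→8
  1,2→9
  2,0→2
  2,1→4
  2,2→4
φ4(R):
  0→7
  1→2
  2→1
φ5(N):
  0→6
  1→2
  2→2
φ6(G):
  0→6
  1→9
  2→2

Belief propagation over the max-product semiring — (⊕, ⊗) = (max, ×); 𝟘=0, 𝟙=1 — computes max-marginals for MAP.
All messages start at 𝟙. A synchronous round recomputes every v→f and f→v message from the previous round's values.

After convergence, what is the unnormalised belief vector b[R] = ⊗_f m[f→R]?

init: all messages = 𝟙 over 3 values
r1 m[φ0→N] = [7, 8, 5]
r1 m[φ0→K] = [7, 7, 8]
r1 m[φ1→K] = [5, 5, 7]
r1 m[φ1→P] = [5, 2, 7]
r1 m[φ2→K] = [8, 6, 5]
r1 m[φ2→R] = [5, 4, 8]
r1 m[φ3→R] = [8, 9, 4]
r1 m[φ3→G] = [2, 8, 9]
r1 m[φ4→R] = [7, 2, 1]
r1 m[φ5→N] = [6, 2, 2]
r1 m[φ6→G] = [6, 9, 2]
r1 m[N→φ0] = [1, 1, 1]
r1 m[N→φ5] = [1, 1, 1]
r1 m[K→φ0] = [1, 1, 1]
r1 m[K→φ1] = [1, 1, 1]
r1 m[K→φ2] = [1, 1, 1]
r1 m[R→φ2] = [1, 1, 1]
r1 m[R→φ3] = [1, 1, 1]
r1 m[R→φ4] = [1, 1, 1]
r1 m[P→φ1] = [1, 1, 1]
r1 m[G→φ3] = [1, 1, 1]
r1 m[G→φ6] = [1, 1, 1]
r2 m[φ0→N] = [7, 8, 5]
r2 m[φ0→K] = [7, 7, 8]
r2 m[φ1→K] = [5, 5, 7]
r2 m[φ1→P] = [5, 2, 7]
r2 m[φ2→K] = [8, 6, 5]
r2 m[φ2→R] = [5, 4, 8]
r2 m[φ3→R] = [8, 9, 4]
r2 m[φ3→G] = [2, 8, 9]
r2 m[φ4→R] = [7, 2, 1]
r2 m[φ5→N] = [6, 2, 2]
r2 m[φ6→G] = [6, 9, 2]
r2 m[N→φ0] = [6, 2, 2]
r2 m[N→φ5] = [7, 8, 5]
r2 m[K→φ0] = [40, 30, 35]
r2 m[K→φ1] = [56, 42, 40]
r2 m[K→φ2] = [35, 35, 56]
r2 m[R→φ2] = [56, 18, 4]
r2 m[R→φ3] = [35, 8, 8]
r2 m[R→φ4] = [40, 36, 32]
r2 m[P→φ1] = [1, 1, 1]
r2 m[G→φ3] = [6, 9, 2]
r2 m[G→φ6] = [2, 8, 9]
r3 m[φ0→N] = [245, 280, 200]
r3 m[φ0→K] = [24, 14, 42]
r3 m[φ1→K] = [5, 5, 7]
r3 m[φ1→P] = [280, 112, 280]
r3 m[φ2→K] = [168, 168, 280]
r3 m[φ2→R] = [280, 224, 280]
r3 m[φ3→R] = [45, 72, 36]
r3 m[φ3→G] = [35, 175, 280]
r3 m[φ4→R] = [7, 2, 1]
r3 m[φ5→N] = [6, 2, 2]
r3 m[φ6→G] = [6, 9, 2]
r3 m[N→φ0] = [6, 2, 2]
r3 m[N→φ5] = [7, 8, 5]
r3 m[K→φ0] = [40, 30, 35]
r3 m[K→φ1] = [56, 42, 40]
r3 m[K→φ2] = [35, 35, 56]
r3 m[R→φ2] = [56, 18, 4]
r3 m[R→φ3] = [35, 8, 8]
r3 m[R→φ4] = [40, 36, 32]
r3 m[P→φ1] = [1, 1, 1]
r3 m[G→φ3] = [6, 9, 2]
r3 m[G→φ6] = [2, 8, 9]
r4 m[φ0→N] = [245, 280, 200]
r4 m[φ0→K] = [24, 14, 42]
r4 m[φ1→K] = [5, 5, 7]
r4 m[φ1→P] = [280, 112, 280]
r4 m[φ2→K] = [168, 168, 280]
r4 m[φ2→R] = [280, 224, 280]
r4 m[φ3→R] = [45, 72, 36]
r4 m[φ3→G] = [35, 175, 280]
r4 m[φ4→R] = [7, 2, 1]
r4 m[φ5→N] = [6, 2, 2]
r4 m[φ6→G] = [6, 9, 2]
r4 m[N→φ0] = [6, 2, 2]
r4 m[N→φ5] = [245, 280, 200]
r4 m[K→φ0] = [840, 840, 1960]
r4 m[K→φ1] = [4032, 2352, 11760]
r4 m[K→φ2] = [120, 70, 294]
r4 m[R→φ2] = [315, 144, 36]
r4 m[R→φ3] = [1960, 448, 280]
r4 m[R→φ4] = [12600, 16128, 10080]
r4 m[P→φ1] = [1, 1, 1]
r4 m[G→φ3] = [6, 9, 2]
r4 m[G→φ6] = [35, 175, 280]
r5 m[φ0→N] = [13720, 15680, 9800]
r5 m[φ0→K] = [24, 14, 42]
r5 m[φ1→K] = [5, 5, 7]
r5 m[φ1→P] = [20160, 11760, 82320]
r5 m[φ2→K] = [945, 945, 1575]
r5 m[φ2→R] = [1470, 1176, 960]
r5 m[φ3→R] = [45, 72, 36]
r5 m[φ3→G] = [1960, 9800, 15680]
r5 m[φ4→R] = [7, 2, 1]
r5 m[φ5→N] = [6, 2, 2]
r5 m[φ6→G] = [6, 9, 2]
r5 m[N→φ0] = [6, 2, 2]
r5 m[N→φ5] = [245, 280, 200]
r5 m[K→φ0] = [840, 840, 1960]
r5 m[K→φ1] = [4032, 2352, 11760]
r5 m[K→φ2] = [120, 70, 294]
r5 m[R→φ2] = [315, 144, 36]
r5 m[R→φ3] = [1960, 448, 280]
r5 m[R→φ4] = [12600, 16128, 10080]
r5 m[P→φ1] = [1, 1, 1]
r5 m[G→φ3] = [6, 9, 2]
r5 m[G→φ6] = [35, 175, 280]
r6 m[φ0→N] = [13720, 15680, 9800]
r6 m[φ0→K] = [24, 14, 42]
r6 m[φ1→K] = [5, 5, 7]
r6 m[φ1→P] = [20160, 11760, 82320]
r6 m[φ2→K] = [945, 945, 1575]
r6 m[φ2→R] = [1470, 1176, 960]
r6 m[φ3→R] = [45, 72, 36]
r6 m[φ3→G] = [1960, 9800, 15680]
r6 m[φ4→R] = [7, 2, 1]
r6 m[φ5→N] = [6, 2, 2]
r6 m[φ6→G] = [6, 9, 2]
r6 m[N→φ0] = [6, 2, 2]
r6 m[N→φ5] = [13720, 15680, 9800]
r6 m[K→φ0] = [4725, 4725, 11025]
r6 m[K→φ1] = [22680, 13230, 66150]
r6 m[K→φ2] = [120, 70, 294]
r6 m[R→φ2] = [315, 144, 36]
r6 m[R→φ3] = [10290, 2352, 960]
r6 m[R→φ4] = [66150, 84672, 34560]
r6 m[P→φ1] = [1, 1, 1]
r6 m[G→φ3] = [6, 9, 2]
r6 m[G→φ6] = [1960, 9800, 15680]
r7 m[φ0→N] = [77175, 88200, 55125]
r7 m[φ0→K] = [24, 14, 42]
r7 m[φ1→K] = [5, 5, 7]
r7 m[φ1→P] = [113400, 66150, 463050]
r7 m[φ2→K] = [945, 945, 1575]
r7 m[φ2→R] = [1470, 1176, 960]
r7 m[φ3→R] = [45, 72, 36]
r7 m[φ3→G] = [10290, 51450, 82320]
r7 m[φ4→R] = [7, 2, 1]
r7 m[φ5→N] = [6, 2, 2]
r7 m[φ6→G] = [6, 9, 2]
r7 m[N→φ0] = [6, 2, 2]
r7 m[N→φ5] = [13720, 15680, 9800]
r7 m[K→φ0] = [4725, 4725, 11025]
r7 m[K→φ1] = [22680, 13230, 66150]
r7 m[K→φ2] = [120, 70, 294]
r7 m[R→φ2] = [315, 144, 36]
r7 m[R→φ3] = [10290, 2352, 960]
r7 m[R→φ4] = [66150, 84672, 34560]
r7 m[P→φ1] = [1, 1, 1]
r7 m[G→φ3] = [6, 9, 2]
r7 m[G→φ6] = [1960, 9800, 15680]
r8 m[φ0→N] = [77175, 88200, 55125]
r8 m[φ0→K] = [24, 14, 42]
r8 m[φ1→K] = [5, 5, 7]
r8 m[φ1→P] = [113400, 66150, 463050]
r8 m[φ2→K] = [945, 945, 1575]
r8 m[φ2→R] = [1470, 1176, 960]
r8 m[φ3→R] = [45, 72, 36]
r8 m[φ3→G] = [10290, 51450, 82320]
r8 m[φ4→R] = [7, 2, 1]
r8 m[φ5→N] = [6, 2, 2]
r8 m[φ6→G] = [6, 9, 2]
r8 m[N→φ0] = [6, 2, 2]
r8 m[N→φ5] = [77175, 88200, 55125]
r8 m[K→φ0] = [4725, 4725, 11025]
r8 m[K→φ1] = [22680, 13230, 66150]
r8 m[K→φ2] = [120, 70, 294]
r8 m[R→φ2] = [315, 144, 36]
r8 m[R→φ3] = [10290, 2352, 960]
r8 m[R→φ4] = [66150, 84672, 34560]
r8 m[P→φ1] = [1, 1, 1]
r8 m[G→φ3] = [6, 9, 2]
r8 m[G→φ6] = [10290, 51450, 82320]
r9 m[φ0→N] = [77175, 88200, 55125]
r9 m[φ0→K] = [24, 14, 42]
r9 m[φ1→K] = [5, 5, 7]
r9 m[φ1→P] = [113400, 66150, 463050]
r9 m[φ2→K] = [945, 945, 1575]
r9 m[φ2→R] = [1470, 1176, 960]
r9 m[φ3→R] = [45, 72, 36]
r9 m[φ3→G] = [10290, 51450, 82320]
r9 m[φ4→R] = [7, 2, 1]
r9 m[φ5→N] = [6, 2, 2]
r9 m[φ6→G] = [6, 9, 2]
r9 m[N→φ0] = [6, 2, 2]
r9 m[N→φ5] = [77175, 88200, 55125]
r9 m[K→φ0] = [4725, 4725, 11025]
r9 m[K→φ1] = [22680, 13230, 66150]
r9 m[K→φ2] = [120, 70, 294]
r9 m[R→φ2] = [315, 144, 36]
r9 m[R→φ3] = [10290, 2352, 960]
r9 m[R→φ4] = [66150, 84672, 34560]
r9 m[P→φ1] = [1, 1, 1]
r9 m[G→φ3] = [6, 9, 2]
r9 m[G→φ6] = [10290, 51450, 82320]
fixed point reached at round 9
b[R] = ⊗ incoming = [463050, 169344, 34560]

b[R] = [463050, 169344, 34560]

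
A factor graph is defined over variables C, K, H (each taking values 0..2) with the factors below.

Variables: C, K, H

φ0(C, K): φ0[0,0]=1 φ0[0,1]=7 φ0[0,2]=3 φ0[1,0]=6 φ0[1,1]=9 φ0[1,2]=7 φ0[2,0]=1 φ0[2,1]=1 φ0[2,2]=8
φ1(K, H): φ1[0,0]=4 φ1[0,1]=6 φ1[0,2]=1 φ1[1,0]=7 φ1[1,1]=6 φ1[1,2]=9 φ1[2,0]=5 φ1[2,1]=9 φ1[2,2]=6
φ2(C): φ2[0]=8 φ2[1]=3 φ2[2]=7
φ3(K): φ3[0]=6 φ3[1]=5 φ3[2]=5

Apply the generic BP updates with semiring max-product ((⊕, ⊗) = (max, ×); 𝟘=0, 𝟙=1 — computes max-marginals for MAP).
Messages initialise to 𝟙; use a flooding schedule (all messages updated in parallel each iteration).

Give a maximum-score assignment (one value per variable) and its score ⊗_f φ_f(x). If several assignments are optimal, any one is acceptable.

init: all messages = 𝟙 over 3 values
r1 m[φ0→C] = [7, 9, 8]
r1 m[φ0→K] = [6, 9, 8]
r1 m[φ1→K] = [6, 9, 9]
r1 m[φ1→H] = [7, 9, 9]
r1 m[φ2→C] = [8, 3, 7]
r1 m[φ3→K] = [6, 5, 5]
r1 m[C→φ0] = [1, 1, 1]
r1 m[C→φ2] = [1, 1, 1]
r1 m[K→φ0] = [1, 1, 1]
r1 m[K→φ1] = [1, 1, 1]
r1 m[K→φ3] = [1, 1, 1]
r1 m[H→φ1] = [1, 1, 1]
r2 m[φ0→C] = [7, 9, 8]
r2 m[φ0→K] = [6, 9, 8]
r2 m[φ1→K] = [6, 9, 9]
r2 m[φ1→H] = [7, 9, 9]
r2 m[φ2→C] = [8, 3, 7]
r2 m[φ3→K] = [6, 5, 5]
r2 m[C→φ0] = [8, 3, 7]
r2 m[C→φ2] = [7, 9, 8]
r2 m[K→φ0] = [36, 45, 45]
r2 m[K→φ1] = [36, 45, 40]
r2 m[K→φ3] = [36, 81, 72]
r2 m[H→φ1] = [1, 1, 1]
r3 m[φ0→C] = [315, 405, 360]
r3 m[φ0→K] = [18, 56, 56]
r3 m[φ1→K] = [6, 9, 9]
r3 m[φ1→H] = [315, 360, 405]
r3 m[φ2→C] = [8, 3, 7]
r3 m[φ3→K] = [6, 5, 5]
r3 m[C→φ0] = [8, 3, 7]
r3 m[C→φ2] = [7, 9, 8]
r3 m[K→φ0] = [36, 45, 45]
r3 m[K→φ1] = [36, 45, 40]
r3 m[K→φ3] = [36, 81, 72]
r3 m[H→φ1] = [1, 1, 1]
r4 m[φ0→C] = [315, 405, 360]
r4 m[φ0→K] = [18, 56, 56]
r4 m[φ1→K] = [6, 9, 9]
r4 m[φ1→H] = [315, 360, 405]
r4 m[φ2→C] = [8, 3, 7]
r4 m[φ3→K] = [6, 5, 5]
r4 m[C→φ0] = [8, 3, 7]
r4 m[C→φ2] = [315, 405, 360]
r4 m[K→φ0] = [36, 45, 45]
r4 m[K→φ1] = [108, 280, 280]
r4 m[K→φ3] = [108, 504, 504]
r4 m[H→φ1] = [1, 1, 1]
r5 m[φ0→C] = [315, 405, 360]
r5 m[φ0→K] = [18, 56, 56]
r5 m[φ1→K] = [6, 9, 9]
r5 m[φ1→H] = [1960, 2520, 2520]
r5 m[φ2→C] = [8, 3, 7]
r5 m[φ3→K] = [6, 5, 5]
r5 m[C→φ0] = [8, 3, 7]
r5 m[C→φ2] = [315, 405, 360]
r5 m[K→φ0] = [36, 45, 45]
r5 m[K→φ1] = [108, 280, 280]
r5 m[K→φ3] = [108, 504, 504]
r5 m[H→φ1] = [1, 1, 1]
r6 m[φ0→C] = [315, 405, 360]
r6 m[φ0→K] = [18, 56, 56]
r6 m[φ1→K] = [6, 9, 9]
r6 m[φ1→H] = [1960, 2520, 2520]
r6 m[φ2→C] = [8, 3, 7]
r6 m[φ3→K] = [6, 5, 5]
r6 m[C→φ0] = [8, 3, 7]
r6 m[C→φ2] = [315, 405, 360]
r6 m[K→φ0] = [36, 45, 45]
r6 m[K→φ1] = [108, 280, 280]
r6 m[K→φ3] = [108, 504, 504]
r6 m[H→φ1] = [1, 1, 1]
fixed point reached at round 6
traceback from C: (C=0, K=1, H=2), score=2520

assignment: (C=0, K=1, H=2); score = 2520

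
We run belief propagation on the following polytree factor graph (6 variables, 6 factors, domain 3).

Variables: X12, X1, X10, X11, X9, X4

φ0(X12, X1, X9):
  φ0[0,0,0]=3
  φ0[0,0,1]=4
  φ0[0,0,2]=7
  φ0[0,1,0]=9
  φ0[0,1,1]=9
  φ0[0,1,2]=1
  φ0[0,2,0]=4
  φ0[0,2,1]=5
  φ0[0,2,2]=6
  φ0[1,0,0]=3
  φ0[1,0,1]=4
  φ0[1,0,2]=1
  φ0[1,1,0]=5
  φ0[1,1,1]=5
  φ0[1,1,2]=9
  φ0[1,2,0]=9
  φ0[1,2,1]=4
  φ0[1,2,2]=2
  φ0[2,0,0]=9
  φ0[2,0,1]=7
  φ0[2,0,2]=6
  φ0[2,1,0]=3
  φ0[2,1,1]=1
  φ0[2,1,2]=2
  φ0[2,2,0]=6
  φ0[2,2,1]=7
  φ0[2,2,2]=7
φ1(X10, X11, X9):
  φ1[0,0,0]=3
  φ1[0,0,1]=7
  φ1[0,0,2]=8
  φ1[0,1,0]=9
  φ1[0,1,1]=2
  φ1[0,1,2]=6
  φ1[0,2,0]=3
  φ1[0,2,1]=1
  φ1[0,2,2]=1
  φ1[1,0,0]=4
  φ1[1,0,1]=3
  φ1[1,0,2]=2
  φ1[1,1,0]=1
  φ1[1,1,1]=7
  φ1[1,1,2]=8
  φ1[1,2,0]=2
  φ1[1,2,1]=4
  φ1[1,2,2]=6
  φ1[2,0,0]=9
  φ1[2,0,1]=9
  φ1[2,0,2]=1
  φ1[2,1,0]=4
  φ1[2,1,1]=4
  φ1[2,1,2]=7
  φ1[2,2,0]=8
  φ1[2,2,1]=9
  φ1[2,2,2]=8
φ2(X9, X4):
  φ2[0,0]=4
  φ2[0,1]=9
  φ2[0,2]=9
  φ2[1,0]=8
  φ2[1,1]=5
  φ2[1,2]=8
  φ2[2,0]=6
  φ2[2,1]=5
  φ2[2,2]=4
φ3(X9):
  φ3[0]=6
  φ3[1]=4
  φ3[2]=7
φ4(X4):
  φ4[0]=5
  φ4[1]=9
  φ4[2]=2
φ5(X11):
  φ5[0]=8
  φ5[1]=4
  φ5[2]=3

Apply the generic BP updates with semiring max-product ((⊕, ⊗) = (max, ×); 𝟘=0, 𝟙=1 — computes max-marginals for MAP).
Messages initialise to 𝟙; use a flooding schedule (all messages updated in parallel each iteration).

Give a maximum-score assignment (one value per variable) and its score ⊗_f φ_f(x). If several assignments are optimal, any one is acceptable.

init: all messages = 𝟙 over 3 values
r1 m[φ0→X12] = [9, 9, 9]
r1 m[φ0→X1] = [9, 9, 9]
r1 m[φ0→X9] = [9, 9, 9]
r1 m[φ1→X10] = [9, 8, 9]
r1 m[φ1→X11] = [9, 9, 9]
r1 m[φ1→X9] = [9, 9, 8]
r1 m[φ2→X9] = [9, 8, 6]
r1 m[φ2→X4] = [8, 9, 9]
r1 m[φ3→X9] = [6, 4, 7]
r1 m[φ4→X4] = [5, 9, 2]
r1 m[φ5→X11] = [8, 4, 3]
r1 m[X12→φ0] = [1, 1, 1]
r1 m[X1→φ0] = [1, 1, 1]
r1 m[X10→φ1] = [1, 1, 1]
r1 m[X11→φ1] = [1, 1, 1]
r1 m[X11→φ5] = [1, 1, 1]
r1 m[X9→φ0] = [1, 1, 1]
r1 m[X9→φ1] = [1, 1, 1]
r1 m[X9→φ2] = [1, 1, 1]
r1 m[X9→φ3] = [1, 1, 1]
r1 m[X4→φ2] = [1, 1, 1]
r1 m[X4→φ4] = [1, 1, 1]
r2 m[φ0→X12] = [9, 9, 9]
r2 m[φ0→X1] = [9, 9, 9]
r2 m[φ0→X9] = [9, 9, 9]
r2 m[φ1→X10] = [9, 8, 9]
r2 m[φ1→X11] = [9, 9, 9]
r2 m[φ1→X9] = [9, 9, 8]
r2 m[φ2→X9] = [9, 8, 6]
r2 m[φ2→X4] = [8, 9, 9]
r2 m[φ3→X9] = [6, 4, 7]
r2 m[φ4→X4] = [5, 9, 2]
r2 m[φ5→X11] = [8, 4, 3]
r2 m[X12→φ0] = [1, 1, 1]
r2 m[X1→φ0] = [1, 1, 1]
r2 m[X10→φ1] = [1, 1, 1]
r2 m[X11→φ1] = [8, 4, 3]
r2 m[X11→φ5] = [9, 9, 9]
r2 m[X9→φ0] = [486, 288, 336]
r2 m[X9→φ1] = [486, 288, 378]
r2 m[X9→φ2] = [486, 324, 504]
r2 m[X9→φ3] = [729, 648, 432]
r2 m[X4→φ2] = [5, 9, 2]
r2 m[X4→φ4] = [8, 9, 9]
r3 m[φ0→X12] = [4374, 4374, 4374]
r3 m[φ0→X1] = [4374, 4374, 4374]
r3 m[φ0→X9] = [9, 9, 9]
r3 m[φ1→X10] = [24192, 15552, 34992]
r3 m[φ1→X11] = [4374, 4374, 3888]
r3 m[φ1→X9] = [72, 72, 64]
r3 m[φ2→X9] = [81, 45, 45]
r3 m[φ2→X4] = [3024, 4374, 4374]
r3 m[φ3→X9] = [6, 4, 7]
r3 m[φ4→X4] = [5, 9, 2]
r3 m[φ5→X11] = [8, 4, 3]
r3 m[X12→φ0] = [1, 1, 1]
r3 m[X1→φ0] = [1, 1, 1]
r3 m[X10→φ1] = [1, 1, 1]
r3 m[X11→φ1] = [8, 4, 3]
r3 m[X11→φ5] = [9, 9, 9]
r3 m[X9→φ0] = [486, 288, 336]
r3 m[X9→φ1] = [486, 288, 378]
r3 m[X9→φ2] = [486, 324, 504]
r3 m[X9→φ3] = [729, 648, 432]
r3 m[X4→φ2] = [5, 9, 2]
r3 m[X4→φ4] = [8, 9, 9]
r4 m[φ0→X12] = [4374, 4374, 4374]
r4 m[φ0→X1] = [4374, 4374, 4374]
r4 m[φ0→X9] = [9, 9, 9]
r4 m[φ1→X10] = [24192, 15552, 34992]
r4 m[φ1→X11] = [4374, 4374, 3888]
r4 m[φ1→X9] = [72, 72, 64]
r4 m[φ2→X9] = [81, 45, 45]
r4 m[φ2→X4] = [3024, 4374, 4374]
r4 m[φ3→X9] = [6, 4, 7]
r4 m[φ4→X4] = [5, 9, 2]
r4 m[φ5→X11] = [8, 4, 3]
r4 m[X12→φ0] = [1, 1, 1]
r4 m[X1→φ0] = [1, 1, 1]
r4 m[X10→φ1] = [1, 1, 1]
r4 m[X11→φ1] = [8, 4, 3]
r4 m[X11→φ5] = [4374, 4374, 3888]
r4 m[X9→φ0] = [34992, 12960, 20160]
r4 m[X9→φ1] = [4374, 1620, 2835]
r4 m[X9→φ2] = [3888, 2592, 4032]
r4 m[X9→φ3] = [52488, 29160, 25920]
r4 m[X4→φ2] = [5, 9, 2]
r4 m[X4→φ4] = [3024, 4374, 4374]
r5 m[φ0→X12] = [314928, 314928, 314928]
r5 m[φ0→X1] = [314928, 314928, 314928]
r5 m[φ0→X9] = [9, 9, 9]
r5 m[φ1→X10] = [181440, 139968, 314928]
r5 m[φ1→X11] = [39366, 39366, 34992]
r5 m[φ1→X9] = [72, 72, 64]
r5 m[φ2→X9] = [81, 45, 45]
r5 m[φ2→X4] = [24192, 34992, 34992]
r5 m[φ3→X9] = [6, 4, 7]
r5 m[φ4→X4] = [5, 9, 2]
r5 m[φ5→X11] = [8, 4, 3]
r5 m[X12→φ0] = [1, 1, 1]
r5 m[X1→φ0] = [1, 1, 1]
r5 m[X10→φ1] = [1, 1, 1]
r5 m[X11→φ1] = [8, 4, 3]
r5 m[X11→φ5] = [4374, 4374, 3888]
r5 m[X9→φ0] = [34992, 12960, 20160]
r5 m[X9→φ1] = [4374, 1620, 2835]
r5 m[X9→φ2] = [3888, 2592, 4032]
r5 m[X9→φ3] = [52488, 29160, 25920]
r5 m[X4→φ2] = [5, 9, 2]
r5 m[X4→φ4] = [3024, 4374, 4374]
r6 m[φ0→X12] = [314928, 314928, 314928]
r6 m[φ0→X1] = [314928, 314928, 314928]
r6 m[φ0→X9] = [9, 9, 9]
r6 m[φ1→X10] = [181440, 139968, 314928]
r6 m[φ1→X11] = [39366, 39366, 34992]
r6 m[φ1→X9] = [72, 72, 64]
r6 m[φ2→X9] = [81, 45, 45]
r6 m[φ2→X4] = [24192, 34992, 34992]
r6 m[φ3→X9] = [6, 4, 7]
r6 m[φ4→X4] = [5, 9, 2]
r6 m[φ5→X11] = [8, 4, 3]
r6 m[X12→φ0] = [1, 1, 1]
r6 m[X1→φ0] = [1, 1, 1]
r6 m[X10→φ1] = [1, 1, 1]
r6 m[X11→φ1] = [8, 4, 3]
r6 m[X11→φ5] = [39366, 39366, 34992]
r6 m[X9→φ0] = [34992, 12960, 20160]
r6 m[X9→φ1] = [4374, 1620, 2835]
r6 m[X9→φ2] = [3888, 2592, 4032]
r6 m[X9→φ3] = [52488, 29160, 25920]
r6 m[X4→φ2] = [5, 9, 2]
r6 m[X4→φ4] = [24192, 34992, 34992]
r7 m[φ0→X12] = [314928, 314928, 314928]
r7 m[φ0→X1] = [314928, 314928, 314928]
r7 m[φ0→X9] = [9, 9, 9]
r7 m[φ1→X10] = [181440, 139968, 314928]
r7 m[φ1→X11] = [39366, 39366, 34992]
r7 m[φ1→X9] = [72, 72, 64]
r7 m[φ2→X9] = [81, 45, 45]
r7 m[φ2→X4] = [24192, 34992, 34992]
r7 m[φ3→X9] = [6, 4, 7]
r7 m[φ4→X4] = [5, 9, 2]
r7 m[φ5→X11] = [8, 4, 3]
r7 m[X12→φ0] = [1, 1, 1]
r7 m[X1→φ0] = [1, 1, 1]
r7 m[X10→φ1] = [1, 1, 1]
r7 m[X11→φ1] = [8, 4, 3]
r7 m[X11→φ5] = [39366, 39366, 34992]
r7 m[X9→φ0] = [34992, 12960, 20160]
r7 m[X9→φ1] = [4374, 1620, 2835]
r7 m[X9→φ2] = [3888, 2592, 4032]
r7 m[X9→φ3] = [52488, 29160, 25920]
r7 m[X4→φ2] = [5, 9, 2]
r7 m[X4→φ4] = [24192, 34992, 34992]
fixed point reached at round 7
traceback from X12: (X12=0, X1=1, X10=2, X11=0, X9=0, X4=1), score=314928

assignment: (X12=0, X1=1, X10=2, X11=0, X9=0, X4=1); score = 314928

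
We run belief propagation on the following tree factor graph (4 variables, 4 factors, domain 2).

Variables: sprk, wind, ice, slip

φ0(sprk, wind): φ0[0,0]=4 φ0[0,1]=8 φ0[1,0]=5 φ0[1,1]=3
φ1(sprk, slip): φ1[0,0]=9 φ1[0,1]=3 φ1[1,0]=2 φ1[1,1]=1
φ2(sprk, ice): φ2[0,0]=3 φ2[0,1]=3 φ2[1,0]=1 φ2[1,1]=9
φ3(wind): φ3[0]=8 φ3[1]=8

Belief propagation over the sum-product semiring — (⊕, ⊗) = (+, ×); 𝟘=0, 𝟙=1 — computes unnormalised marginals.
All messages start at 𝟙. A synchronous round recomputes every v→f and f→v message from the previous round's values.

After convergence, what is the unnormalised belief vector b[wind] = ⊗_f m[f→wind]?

b[wind] = [3504, 5328]

init: all messages = 𝟙 over 2 values
r1 m[φ0→sprk] = [12, 8]
r1 m[φ0→wind] = [9, 11]
r1 m[φ1→sprk] = [12, 3]
r1 m[φ1→slip] = [11, 4]
r1 m[φ2→sprk] = [6, 10]
r1 m[φ2→ice] = [4, 12]
r1 m[φ3→wind] = [8, 8]
r1 m[sprk→φ0] = [1, 1]
r1 m[sprk→φ1] = [1, 1]
r1 m[sprk→φ2] = [1, 1]
r1 m[wind→φ0] = [1, 1]
r1 m[wind→φ3] = [1, 1]
r1 m[ice→φ2] = [1, 1]
r1 m[slip→φ1] = [1, 1]
r2 m[φ0→sprk] = [12, 8]
r2 m[φ0→wind] = [9, 11]
r2 m[φ1→sprk] = [12, 3]
r2 m[φ1→slip] = [11, 4]
r2 m[φ2→sprk] = [6, 10]
r2 m[φ2→ice] = [4, 12]
r2 m[φ3→wind] = [8, 8]
r2 m[sprk→φ0] = [72, 30]
r2 m[sprk→φ1] = [72, 80]
r2 m[sprk→φ2] = [144, 24]
r2 m[wind→φ0] = [8, 8]
r2 m[wind→φ3] = [9, 11]
r2 m[ice→φ2] = [1, 1]
r2 m[slip→φ1] = [1, 1]
r3 m[φ0→sprk] = [96, 64]
r3 m[φ0→wind] = [438, 666]
r3 m[φ1→sprk] = [12, 3]
r3 m[φ1→slip] = [808, 296]
r3 m[φ2→sprk] = [6, 10]
r3 m[φ2→ice] = [456, 648]
r3 m[φ3→wind] = [8, 8]
r3 m[sprk→φ0] = [72, 30]
r3 m[sprk→φ1] = [72, 80]
r3 m[sprk→φ2] = [144, 24]
r3 m[wind→φ0] = [8, 8]
r3 m[wind→φ3] = [9, 11]
r3 m[ice→φ2] = [1, 1]
r3 m[slip→φ1] = [1, 1]
r4 m[φ0→sprk] = [96, 64]
r4 m[φ0→wind] = [438, 666]
r4 m[φ1→sprk] = [12, 3]
r4 m[φ1→slip] = [808, 296]
r4 m[φ2→sprk] = [6, 10]
r4 m[φ2→ice] = [456, 648]
r4 m[φ3→wind] = [8, 8]
r4 m[sprk→φ0] = [72, 30]
r4 m[sprk→φ1] = [576, 640]
r4 m[sprk→φ2] = [1152, 192]
r4 m[wind→φ0] = [8, 8]
r4 m[wind→φ3] = [438, 666]
r4 m[ice→φ2] = [1, 1]
r4 m[slip→φ1] = [1, 1]
r5 m[φ0→sprk] = [96, 64]
r5 m[φ0→wind] = [438, 666]
r5 m[φ1→sprk] = [12, 3]
r5 m[φ1→slip] = [6464, 2368]
r5 m[φ2→sprk] = [6, 10]
r5 m[φ2→ice] = [3648, 5184]
r5 m[φ3→wind] = [8, 8]
r5 m[sprk→φ0] = [72, 30]
r5 m[sprk→φ1] = [576, 640]
r5 m[sprk→φ2] = [1152, 192]
r5 m[wind→φ0] = [8, 8]
r5 m[wind→φ3] = [438, 666]
r5 m[ice→φ2] = [1, 1]
r5 m[slip→φ1] = [1, 1]
r6 m[φ0→sprk] = [96, 64]
r6 m[φ0→wind] = [438, 666]
r6 m[φ1→sprk] = [12, 3]
r6 m[φ1→slip] = [6464, 2368]
r6 m[φ2→sprk] = [6, 10]
r6 m[φ2→ice] = [3648, 5184]
r6 m[φ3→wind] = [8, 8]
r6 m[sprk→φ0] = [72, 30]
r6 m[sprk→φ1] = [576, 640]
r6 m[sprk→φ2] = [1152, 192]
r6 m[wind→φ0] = [8, 8]
r6 m[wind→φ3] = [438, 666]
r6 m[ice→φ2] = [1, 1]
r6 m[slip→φ1] = [1, 1]
fixed point reached at round 6
b[wind] = ⊗ incoming = [3504, 5328]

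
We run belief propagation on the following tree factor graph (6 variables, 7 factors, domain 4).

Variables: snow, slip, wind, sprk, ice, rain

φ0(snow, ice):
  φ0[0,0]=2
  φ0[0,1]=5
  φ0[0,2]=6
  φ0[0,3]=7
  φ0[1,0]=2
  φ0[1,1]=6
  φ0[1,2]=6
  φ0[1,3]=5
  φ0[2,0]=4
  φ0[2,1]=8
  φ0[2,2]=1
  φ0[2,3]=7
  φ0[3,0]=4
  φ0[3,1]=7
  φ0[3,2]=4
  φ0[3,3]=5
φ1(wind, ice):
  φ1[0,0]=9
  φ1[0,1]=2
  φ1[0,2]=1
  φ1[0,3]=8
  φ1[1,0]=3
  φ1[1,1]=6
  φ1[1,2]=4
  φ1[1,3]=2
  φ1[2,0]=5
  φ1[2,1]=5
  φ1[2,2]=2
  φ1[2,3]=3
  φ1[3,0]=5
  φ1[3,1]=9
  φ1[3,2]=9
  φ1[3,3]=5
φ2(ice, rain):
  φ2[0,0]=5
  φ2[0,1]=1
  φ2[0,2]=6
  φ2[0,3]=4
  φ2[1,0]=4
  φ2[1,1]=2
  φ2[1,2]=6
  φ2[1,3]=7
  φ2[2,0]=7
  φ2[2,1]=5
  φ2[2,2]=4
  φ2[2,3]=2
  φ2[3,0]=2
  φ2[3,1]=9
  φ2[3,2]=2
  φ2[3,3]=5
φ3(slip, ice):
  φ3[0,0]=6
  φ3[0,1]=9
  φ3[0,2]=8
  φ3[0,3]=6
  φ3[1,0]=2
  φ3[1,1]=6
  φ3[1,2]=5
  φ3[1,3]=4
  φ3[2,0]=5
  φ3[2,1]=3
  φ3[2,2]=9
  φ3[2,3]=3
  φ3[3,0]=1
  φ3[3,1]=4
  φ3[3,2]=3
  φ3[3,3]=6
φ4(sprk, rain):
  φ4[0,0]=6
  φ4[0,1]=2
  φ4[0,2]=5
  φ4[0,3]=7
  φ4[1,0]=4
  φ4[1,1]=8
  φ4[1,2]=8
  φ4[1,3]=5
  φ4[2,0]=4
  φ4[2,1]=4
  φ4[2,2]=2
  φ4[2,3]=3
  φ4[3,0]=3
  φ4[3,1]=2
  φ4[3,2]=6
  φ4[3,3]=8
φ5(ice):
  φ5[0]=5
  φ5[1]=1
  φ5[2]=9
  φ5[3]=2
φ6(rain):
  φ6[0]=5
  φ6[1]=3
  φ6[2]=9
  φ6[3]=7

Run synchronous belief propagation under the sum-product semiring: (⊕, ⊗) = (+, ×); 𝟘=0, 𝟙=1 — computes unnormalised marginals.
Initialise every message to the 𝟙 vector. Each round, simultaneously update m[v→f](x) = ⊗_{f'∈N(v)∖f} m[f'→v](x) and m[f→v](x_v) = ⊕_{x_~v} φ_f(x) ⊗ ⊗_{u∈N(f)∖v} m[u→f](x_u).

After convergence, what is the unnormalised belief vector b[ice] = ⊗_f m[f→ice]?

b[ice] = [41598480, 33939048, 117075600, 29302560]

init: all messages = 𝟙 over 4 values
r1 m[φ0→snow] = [20, 19, 20, 20]
r1 m[φ0→ice] = [12, 26, 17, 24]
r1 m[φ1→wind] = [20, 15, 15, 28]
r1 m[φ1→ice] = [22, 22, 16, 18]
r1 m[φ2→ice] = [16, 19, 18, 18]
r1 m[φ2→rain] = [18, 17, 18, 18]
r1 m[φ3→slip] = [29, 17, 20, 14]
r1 m[φ3→ice] = [14, 22, 25, 19]
r1 m[φ4→sprk] = [20, 25, 13, 19]
r1 m[φ4→rain] = [17, 16, 21, 23]
r1 m[φ5→ice] = [5, 1, 9, 2]
r1 m[φ6→rain] = [5, 3, 9, 7]
r1 m[snow→φ0] = [1, 1, 1, 1]
r1 m[slip→φ3] = [1, 1, 1, 1]
r1 m[wind→φ1] = [1, 1, 1, 1]
r1 m[sprk→φ4] = [1, 1, 1, 1]
r1 m[ice→φ0] = [1, 1, 1, 1]
r1 m[ice→φ1] = [1, 1, 1, 1]
r1 m[ice→φ2] = [1, 1, 1, 1]
r1 m[ice→φ3] = [1, 1, 1, 1]
r1 m[ice→φ5] = [1, 1, 1, 1]
r1 m[rain→φ2] = [1, 1, 1, 1]
r1 m[rain→φ4] = [1, 1, 1, 1]
r1 m[rain→φ6] = [1, 1, 1, 1]
r2 m[φ0→snow] = [20, 19, 20, 20]
r2 m[φ0→ice] = [12, 26, 17, 24]
r2 m[φ1→wind] = [20, 15, 15, 28]
r2 m[φ1→ice] = [22, 22, 16, 18]
r2 m[φ2→ice] = [16, 19, 18, 18]
r2 m[φ2→rain] = [18, 17, 18, 18]
r2 m[φ3→slip] = [29, 17, 20, 14]
r2 m[φ3→ice] = [14, 22, 25, 19]
r2 m[φ4→sprk] = [20, 25, 13, 19]
r2 m[φ4→rain] = [17, 16, 21, 23]
r2 m[φ5→ice] = [5, 1, 9, 2]
r2 m[φ6→rain] = [5, 3, 9, 7]
r2 m[snow→φ0] = [1, 1, 1, 1]
r2 m[slip→φ3] = [1, 1, 1, 1]
r2 m[wind→φ1] = [1, 1, 1, 1]
r2 m[sprk→φ4] = [1, 1, 1, 1]
r2 m[ice→φ0] = [24640, 9196, 64800, 12312]
r2 m[ice→φ1] = [13440, 10868, 68850, 16416]
r2 m[ice→φ2] = [18480, 12584, 61200, 16416]
r2 m[ice→φ3] = [21120, 10868, 44064, 15552]
r2 m[ice→φ5] = [59136, 239096, 122400, 147744]
r2 m[rain→φ2] = [85, 48, 189, 161]
r2 m[rain→φ4] = [90, 51, 162, 126]
r2 m[rain→φ6] = [306, 272, 378, 414]
r3 m[φ0→snow] = [570244, 554816, 323112, 483692]
r3 m[φ0→ice] = [12, 26, 17, 24]
r3 m[φ1→wind] = [342874, 413760, 308488, 866742]
r3 m[φ1→ice] = [22, 22, 16, 18]
r3 m[φ2→ice] = [2251, 2697, 1913, 1785]
r3 m[φ2→rain] = [603968, 497392, 464016, 366488]
r3 m[φ3→slip] = [670356, 389976, 581436, 290096]
r3 m[φ3→ice] = [14, 22, 25, 19]
r3 m[φ4→sprk] = [2334, 2694, 1266, 2352]
r3 m[φ4→rain] = [17, 16, 21, 23]
r3 m[φ5→ice] = [5, 1, 9, 2]
r3 m[φ6→rain] = [5, 3, 9, 7]
r3 m[snow→φ0] = [1, 1, 1, 1]
r3 m[slip→φ3] = [1, 1, 1, 1]
r3 m[wind→φ1] = [1, 1, 1, 1]
r3 m[sprk→φ4] = [1, 1, 1, 1]
r3 m[ice→φ0] = [24640, 9196, 64800, 12312]
r3 m[ice→φ1] = [13440, 10868, 68850, 16416]
r3 m[ice→φ2] = [18480, 12584, 61200, 16416]
r3 m[ice→φ3] = [21120, 10868, 44064, 15552]
r3 m[ice→φ5] = [59136, 239096, 122400, 147744]
r3 m[rain→φ2] = [85, 48, 189, 161]
r3 m[rain→φ4] = [90, 51, 162, 126]
r3 m[rain→φ6] = [306, 272, 378, 414]
r4 m[φ0→snow] = [570244, 554816, 323112, 483692]
r4 m[φ0→ice] = [12, 26, 17, 24]
r4 m[φ1→wind] = [342874, 413760, 308488, 866742]
r4 m[φ1→ice] = [22, 22, 16, 18]
r4 m[φ2→ice] = [2251, 2697, 1913, 1785]
r4 m[φ2→rain] = [603968, 497392, 464016, 366488]
r4 m[φ3→slip] = [670356, 389976, 581436, 290096]
r4 m[φ3→ice] = [14, 22, 25, 19]
r4 m[φ4→sprk] = [2334, 2694, 1266, 2352]
r4 m[φ4→rain] = [17, 16, 21, 23]
r4 m[φ5→ice] = [5, 1, 9, 2]
r4 m[φ6→rain] = [5, 3, 9, 7]
r4 m[snow→φ0] = [1, 1, 1, 1]
r4 m[slip→φ3] = [1, 1, 1, 1]
r4 m[wind→φ1] = [1, 1, 1, 1]
r4 m[sprk→φ4] = [1, 1, 1, 1]
r4 m[ice→φ0] = [3466540, 1305348, 6886800, 1220940]
r4 m[ice→φ1] = [1890840, 1542684, 7317225, 1627920]
r4 m[ice→φ2] = [18480, 12584, 61200, 16416]
r4 m[ice→φ3] = [2971320, 1542684, 4683024, 1542240]
r4 m[ice→φ5] = [8319696, 33939048, 13008400, 14651280]
r4 m[rain→φ2] = [85, 48, 189, 161]
r4 m[rain→φ4] = [3019840, 1492176, 4176144, 2565416]
r4 m[rain→φ6] = [10267456, 7958272, 9744336, 8429224]
r5 m[φ0→snow] = [63327200, 62190668, 39742324, 56655496]
r5 m[φ0→ice] = [12, 26, 17, 24]
r5 m[φ1→wind] = [40443513, 47453364, 36685830, 97332981]
r5 m[φ1→ice] = [22, 22, 16, 18]
r5 m[φ2→ice] = [2251, 2697, 1913, 1785]
r5 m[φ2→rain] = [603968, 497392, 464016, 366488]
r5 m[φ3→slip] = [78429708, 44782824, 66258588, 32444568]
r5 m[φ3→ice] = [14, 22, 25, 19]
r5 m[φ4→sprk] = [59942024, 70253000, 34096600, 57624064]
r5 m[φ4→rain] = [17, 16, 21, 23]
r5 m[φ5→ice] = [5, 1, 9, 2]
r5 m[φ6→rain] = [5, 3, 9, 7]
r5 m[snow→φ0] = [1, 1, 1, 1]
r5 m[slip→φ3] = [1, 1, 1, 1]
r5 m[wind→φ1] = [1, 1, 1, 1]
r5 m[sprk→φ4] = [1, 1, 1, 1]
r5 m[ice→φ0] = [3466540, 1305348, 6886800, 1220940]
r5 m[ice→φ1] = [1890840, 1542684, 7317225, 1627920]
r5 m[ice→φ2] = [18480, 12584, 61200, 16416]
r5 m[ice→φ3] = [2971320, 1542684, 4683024, 1542240]
r5 m[ice→φ5] = [8319696, 33939048, 13008400, 14651280]
r5 m[rain→φ2] = [85, 48, 189, 161]
r5 m[rain→φ4] = [3019840, 1492176, 4176144, 2565416]
r5 m[rain→φ6] = [10267456, 7958272, 9744336, 8429224]
r6 m[φ0→snow] = [63327200, 62190668, 39742324, 56655496]
r6 m[φ0→ice] = [12, 26, 17, 24]
r6 m[φ1→wind] = [40443513, 47453364, 36685830, 97332981]
r6 m[φ1→ice] = [22, 22, 16, 18]
r6 m[φ2→ice] = [2251, 2697, 1913, 1785]
r6 m[φ2→rain] = [603968, 497392, 464016, 366488]
r6 m[φ3→slip] = [78429708, 44782824, 66258588, 32444568]
r6 m[φ3→ice] = [14, 22, 25, 19]
r6 m[φ4→sprk] = [59942024, 70253000, 34096600, 57624064]
r6 m[φ4→rain] = [17, 16, 21, 23]
r6 m[φ5→ice] = [5, 1, 9, 2]
r6 m[φ6→rain] = [5, 3, 9, 7]
r6 m[snow→φ0] = [1, 1, 1, 1]
r6 m[slip→φ3] = [1, 1, 1, 1]
r6 m[wind→φ1] = [1, 1, 1, 1]
r6 m[sprk→φ4] = [1, 1, 1, 1]
r6 m[ice→φ0] = [3466540, 1305348, 6886800, 1220940]
r6 m[ice→φ1] = [1890840, 1542684, 7317225, 1627920]
r6 m[ice→φ2] = [18480, 12584, 61200, 16416]
r6 m[ice→φ3] = [2971320, 1542684, 4683024, 1542240]
r6 m[ice→φ5] = [8319696, 33939048, 13008400, 14651280]
r6 m[rain→φ2] = [85, 48, 189, 161]
r6 m[rain→φ4] = [3019840, 1492176, 4176144, 2565416]
r6 m[rain→φ6] = [10267456, 7958272, 9744336, 8429224]
fixed point reached at round 6
b[ice] = ⊗ incoming = [41598480, 33939048, 117075600, 29302560]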